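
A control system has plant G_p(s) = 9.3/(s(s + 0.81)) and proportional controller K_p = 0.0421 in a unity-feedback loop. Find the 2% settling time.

From 1 + K_pG_p(s) = 0: s² + 0.81s + 0.3915 = 0 ⇒ ω_n = 0.6257, ζ = 0.6473.
2% settling time T_s ≈ 4/(ζω_n) = 4/0.405 = 9.88 s.

T_s ≈ 9.88 s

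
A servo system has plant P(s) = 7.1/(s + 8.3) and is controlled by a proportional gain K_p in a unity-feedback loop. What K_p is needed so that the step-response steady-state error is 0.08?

For a type-0 loop with proportional control, e_ss = 1/(1 + K_p·P(0)).
P(0) = 0.8554. Require 1/(1 + K_p·0.8554) = 0.08, so 1 + 0.8554·K_p = 12.5.
K_p = (12.5 − 1)/0.8554 = 13.4.

K_p = 13.4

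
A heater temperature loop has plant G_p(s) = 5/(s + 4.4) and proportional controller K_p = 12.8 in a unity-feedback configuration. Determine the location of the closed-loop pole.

Closed-loop transfer function: T(s) = K_p·G_p(s)/(1 + K_p·G_p(s)) = 64/(s + 4.4 + 64) = 64/(s + 68.4).
The closed-loop pole is at s = −68.4.

s = -68.4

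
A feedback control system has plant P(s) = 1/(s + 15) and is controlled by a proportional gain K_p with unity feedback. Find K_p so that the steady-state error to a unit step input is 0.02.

The loop is type 0, so e_ss(step) = 1/(1 + K_pos) with K_pos = K_p·P(0).
P(0) = 0.06667. Require 1/(1 + K_p·0.06667) = 0.02, so 1 + 0.06667·K_p = 50.
K_p = (50 − 1)/0.06667 = 735.

K_p = 735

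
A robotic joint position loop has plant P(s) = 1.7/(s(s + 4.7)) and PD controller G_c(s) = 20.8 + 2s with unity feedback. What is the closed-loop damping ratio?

ζ = 0.681

Forward path: (20.8 + 2s)·1.7/(s(s+4.7)). The closed-loop characteristic equation is s² + (4.7 + 1.7·2)s + 1.7·20.8 = 0.
That is s² + 8.1s + 35.36 = 0, so ω_n = 5.946 rad/s and ζ = 8.1/(2·5.946) = 0.6811.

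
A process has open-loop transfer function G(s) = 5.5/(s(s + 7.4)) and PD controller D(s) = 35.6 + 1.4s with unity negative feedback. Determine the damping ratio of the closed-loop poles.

ζ = 0.54

Forward path: (35.6 + 1.4s)·5.5/(s(s+7.4)). The closed-loop characteristic equation is s² + (7.4 + 5.5·1.4)s + 5.5·35.6 = 0.
That is s² + 15.1s + 195.8 = 0, so ω_n = 13.99 rad/s and ζ = 15.1/(2·13.99) = 0.5396.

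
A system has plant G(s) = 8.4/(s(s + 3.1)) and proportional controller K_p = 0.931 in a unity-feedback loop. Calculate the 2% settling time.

From 1 + K_pG(s) = 0: s² + 3.1s + 7.82 = 0 ⇒ ω_n = 2.796, ζ = 0.5543.
2% settling time T_s ≈ 4/(ζω_n) = 4/1.55 = 2.58 s.

T_s ≈ 2.58 s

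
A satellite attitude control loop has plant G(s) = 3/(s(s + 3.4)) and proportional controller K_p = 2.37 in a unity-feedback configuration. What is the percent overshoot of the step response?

The closed-loop denominator s² + 3.4s + 7.11 gives ω_n = √7.11 = 2.666 and ζ = 3.4/(2ω_n) = 0.6375.
%OS = 100·exp(−πζ/√(1−ζ²)) = 100·exp(−π·0.6375/√0.5935) = 7.43%.

7.43%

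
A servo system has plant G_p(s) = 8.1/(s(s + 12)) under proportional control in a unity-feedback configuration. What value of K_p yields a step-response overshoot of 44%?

K_p = 69.5

From %OS = 100·exp(−πζ/√(1−ζ²)) = 44%, ζ = −ln(0.44)/√(π²+ln²(0.44)) = 0.2528.
Characteristic equation s² + 12s + 8.1K_p = 0 gives ζ = 12/(2√(8.1K_p)).
Setting ζ = 0.2528: √(8.1K_p) = 12/(2·0.2528) = 23.73, so K_p = 563.2/8.1 = 69.5.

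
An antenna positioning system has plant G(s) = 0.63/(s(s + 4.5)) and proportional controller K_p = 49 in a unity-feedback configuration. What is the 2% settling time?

T_s ≈ 1.78 s

Closed-loop characteristic equation: s² + 4.5s + 30.87 = 0, so ω_n = 5.556 rad/s and ζ = 4.5/(2·5.556) = 0.405.
2% settling time T_s ≈ 4/(ζω_n) = 4/2.25 = 1.78 s.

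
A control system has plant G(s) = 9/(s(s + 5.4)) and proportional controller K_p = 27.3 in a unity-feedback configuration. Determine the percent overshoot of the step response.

57.7%

Closed-loop characteristic equation: s² + 5.4s + 245.7 = 0, so ω_n = 15.67 rad/s and ζ = 5.4/(2·15.67) = 0.1723.
%OS = 100·exp(−πζ/√(1−ζ²)) = 100·exp(−π·0.1723/√0.9703) = 57.7%.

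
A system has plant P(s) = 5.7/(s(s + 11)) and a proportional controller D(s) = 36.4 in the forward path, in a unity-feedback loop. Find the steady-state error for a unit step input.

0

The open loop D(s)P(s) has a pole at the origin (type 1), so the static position error constant is infinite and e_ss = 1/(1+∞) = 0.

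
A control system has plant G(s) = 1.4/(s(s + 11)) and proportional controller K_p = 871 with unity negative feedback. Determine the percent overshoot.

Closed-loop characteristic equation: s² + 11s + 1219 = 0, so ω_n = 34.92 rad/s and ζ = 11/(2·34.92) = 0.1575.
%OS = 100·exp(−πζ/√(1−ζ²)) = 100·exp(−π·0.1575/√0.9752) = 60.6%.

60.6%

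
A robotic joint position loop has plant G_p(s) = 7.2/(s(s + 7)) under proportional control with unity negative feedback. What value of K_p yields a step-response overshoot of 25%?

K_p = 10.4

From %OS = 100·exp(−πζ/√(1−ζ²)) = 25%, ζ = −ln(0.25)/√(π²+ln²(0.25)) = 0.4037.
Characteristic equation s² + 7s + 7.2K_p = 0 gives ζ = 7/(2√(7.2K_p)).
Setting ζ = 0.4037: √(7.2K_p) = 7/(2·0.4037) = 8.67, so K_p = 75.16/7.2 = 10.4.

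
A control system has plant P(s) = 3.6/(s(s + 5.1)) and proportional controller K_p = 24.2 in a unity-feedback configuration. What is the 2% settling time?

Closed-loop characteristic equation: s² + 5.1s + 87.12 = 0, so ω_n = 9.334 rad/s and ζ = 5.1/(2·9.334) = 0.2732.
2% settling time T_s ≈ 4/(ζω_n) = 4/2.55 = 1.57 s.

T_s ≈ 1.57 s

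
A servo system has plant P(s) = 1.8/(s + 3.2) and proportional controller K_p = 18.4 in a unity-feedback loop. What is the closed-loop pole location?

s = -36.32

Closed-loop transfer function: T(s) = K_p·P(s)/(1 + K_p·P(s)) = 33.12/(s + 3.2 + 33.12) = 33.12/(s + 36.32).
The closed-loop pole is at s = −36.32.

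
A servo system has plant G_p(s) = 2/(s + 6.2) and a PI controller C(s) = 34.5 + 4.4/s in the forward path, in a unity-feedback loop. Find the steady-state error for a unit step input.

The open loop C(s)G_p(s) has a pole at the origin (type 1), so the static position error constant is infinite and e_ss = 1/(1+∞) = 0.

0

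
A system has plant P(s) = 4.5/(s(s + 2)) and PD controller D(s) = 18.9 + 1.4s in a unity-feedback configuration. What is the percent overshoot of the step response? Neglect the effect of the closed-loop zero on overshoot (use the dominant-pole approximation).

20.5%

Forward path: (18.9 + 1.4s)·4.5/(s(s+2)). The closed-loop characteristic equation is s² + (2 + 4.5·1.4)s + 4.5·18.9 = 0.
That is s² + 8.3s + 85.05 = 0, so ω_n = 9.222 rad/s and ζ = 8.3/(2·9.222) = 0.45.
%OS = 100·exp(−πζ/√(1−ζ²)) = 20.5%.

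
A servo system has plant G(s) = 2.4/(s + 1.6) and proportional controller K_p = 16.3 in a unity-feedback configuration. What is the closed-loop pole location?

s = -40.72

Closed-loop transfer function: T(s) = K_p·G(s)/(1 + K_p·G(s)) = 39.12/(s + 1.6 + 39.12) = 39.12/(s + 40.72).
The closed-loop pole is at s = −40.72.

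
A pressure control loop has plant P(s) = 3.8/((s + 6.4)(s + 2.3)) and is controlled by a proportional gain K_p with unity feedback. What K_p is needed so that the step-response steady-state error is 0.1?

For a type-0 loop with proportional control, e_ss = 1/(1 + K_p·P(0)).
P(0) = 0.2582. Require 1/(1 + K_p·0.2582) = 0.1, so 1 + 0.2582·K_p = 10.
K_p = (10 − 1)/0.2582 = 34.9.

K_p = 34.9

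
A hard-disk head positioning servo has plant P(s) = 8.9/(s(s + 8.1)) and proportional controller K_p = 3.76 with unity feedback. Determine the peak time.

T_p = 0.761 s

From 1 + K_pP(s) = 0: s² + 8.1s + 33.46 = 0 ⇒ ω_n = 5.785, ζ = 0.7001.
Damped frequency ω_d = ω_n√(1−ζ²) = 4.131 rad/s, so peak time T_p = π/ω_d = 0.761 s.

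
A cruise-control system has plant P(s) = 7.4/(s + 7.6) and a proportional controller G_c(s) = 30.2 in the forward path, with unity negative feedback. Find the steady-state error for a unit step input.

0.0329

The loop is type 0. Static position error constant K_pos = G_c(0)·P(0) = 30.2·0.9737 = 29.41.
Steady-state error to a unit step: e_ss = 1/(1+K_pos) = 1/30.41 = 0.0329.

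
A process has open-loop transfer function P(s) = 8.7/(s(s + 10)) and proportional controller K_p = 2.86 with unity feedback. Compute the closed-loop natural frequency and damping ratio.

1 + K_p·P(s) = 0 gives s² + 10s + 24.88 = 0.
So ω_n² = 24.88 ⇒ ω_n = 4.988 rad/s, and ζ = 10/(2ω_n) = 1.

ω_n = 4.99 rad/s, ζ = 1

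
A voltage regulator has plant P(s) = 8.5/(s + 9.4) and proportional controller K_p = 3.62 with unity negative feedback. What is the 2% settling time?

Closed-loop transfer function: T(s) = K_p·P(s)/(1 + K_p·P(s)) = 30.77/(s + 9.4 + 30.77) = 30.77/(s + 40.17).
Time constant τ = 1/40.17 = 0.02489 s, so the 2% settling time is about 4τ = 0.0996 s.

T_s ≈ 0.0996 s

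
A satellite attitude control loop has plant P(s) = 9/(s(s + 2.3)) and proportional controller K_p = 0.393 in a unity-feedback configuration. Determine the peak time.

T_p = 2.11 s

From 1 + K_pP(s) = 0: s² + 2.3s + 3.537 = 0 ⇒ ω_n = 1.881, ζ = 0.6115.
Damped frequency ω_d = ω_n√(1−ζ²) = 1.488 rad/s, so peak time T_p = π/ω_d = 2.11 s.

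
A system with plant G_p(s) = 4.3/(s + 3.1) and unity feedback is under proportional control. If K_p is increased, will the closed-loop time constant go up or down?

decrease

The closed-loop bandwidth 3.1+K_p·4.3 grows with K_p, so τ shrinks.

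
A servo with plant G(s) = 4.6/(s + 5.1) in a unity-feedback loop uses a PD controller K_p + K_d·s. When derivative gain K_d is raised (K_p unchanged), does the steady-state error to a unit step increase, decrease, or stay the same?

unchanged

At s = 0 the derivative term contributes nothing: C(0) = K_p regardless of K_d, so K_pos = K_p·G(0) and e_ss are unchanged.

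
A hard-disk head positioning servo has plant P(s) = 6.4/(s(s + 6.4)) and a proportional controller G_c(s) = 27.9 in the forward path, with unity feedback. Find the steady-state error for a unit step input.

0

The open loop G_c(s)P(s) has a pole at the origin (type 1), so the static position error constant is infinite and e_ss = 1/(1+∞) = 0.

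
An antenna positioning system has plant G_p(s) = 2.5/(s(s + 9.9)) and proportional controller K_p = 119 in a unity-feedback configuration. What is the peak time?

T_p = 0.19 s

The closed-loop denominator s² + 9.9s + 297.5 gives ω_n = √297.5 = 17.25 and ζ = 9.9/(2ω_n) = 0.287.
Damped frequency ω_d = ω_n√(1−ζ²) = 16.52 rad/s, so peak time T_p = π/ω_d = 0.19 s.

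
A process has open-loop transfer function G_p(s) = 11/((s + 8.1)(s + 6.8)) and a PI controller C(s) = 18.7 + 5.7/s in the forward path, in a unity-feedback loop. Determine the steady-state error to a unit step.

The open loop C(s)G_p(s) has a pole at the origin (type 1), so the static position error constant is infinite and e_ss = 1/(1+∞) = 0.

0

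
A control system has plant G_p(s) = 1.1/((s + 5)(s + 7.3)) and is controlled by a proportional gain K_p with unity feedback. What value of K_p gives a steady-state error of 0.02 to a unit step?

The loop is type 0, so e_ss(step) = 1/(1 + K_pos) with K_pos = K_p·G_p(0).
G_p(0) = 0.03014. Require 1/(1 + K_p·0.03014) = 0.02, so 1 + 0.03014·K_p = 50.
K_p = (50 − 1)/0.03014 = 1630.

K_p = 1630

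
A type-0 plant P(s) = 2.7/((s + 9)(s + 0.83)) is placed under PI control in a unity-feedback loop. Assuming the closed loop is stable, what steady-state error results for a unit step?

0

The PI controller's integrator makes the forward path type 1, so e_ss to a step is zero.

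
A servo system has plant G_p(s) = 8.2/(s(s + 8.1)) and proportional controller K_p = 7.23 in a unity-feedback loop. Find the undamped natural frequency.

ω_n = 7.7 rad/s

The closed-loop denominator is s(s+8.1) + 7.23·8.2 = s² + 8.1s + 59.29.
So ω_n² = 59.29 ⇒ ω_n = 7.7 rad/s, and ζ = 8.1/(2ω_n) = 0.526.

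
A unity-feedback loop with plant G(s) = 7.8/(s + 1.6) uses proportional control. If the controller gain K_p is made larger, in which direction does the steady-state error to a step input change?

The position error constant K_pos = K_p·G(0) grows with K_p, and e_ss = 1/(1+K_pos) falls.

decrease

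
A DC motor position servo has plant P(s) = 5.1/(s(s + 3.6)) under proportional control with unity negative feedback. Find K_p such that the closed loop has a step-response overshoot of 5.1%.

From %OS = 100·exp(−πζ/√(1−ζ²)) = 5.1%, ζ = −ln(0.051)/√(π²+ln²(0.051)) = 0.6877.
Characteristic equation s² + 3.6s + 5.1K_p = 0 gives ζ = 3.6/(2√(5.1K_p)).
Setting ζ = 0.6877: √(5.1K_p) = 3.6/(2·0.6877) = 2.617, so K_p = 6.851/5.1 = 1.34.

K_p = 1.34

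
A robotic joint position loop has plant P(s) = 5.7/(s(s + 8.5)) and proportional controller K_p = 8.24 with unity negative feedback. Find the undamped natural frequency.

With unity feedback the closed-loop characteristic equation is s² + 8.5s + 8.24·5.7 = s² + 8.5s + 46.97 = 0.
So ω_n² = 46.97 ⇒ ω_n = 6.853 rad/s, and ζ = 8.5/(2ω_n) = 0.62.

ω_n = 6.85 rad/s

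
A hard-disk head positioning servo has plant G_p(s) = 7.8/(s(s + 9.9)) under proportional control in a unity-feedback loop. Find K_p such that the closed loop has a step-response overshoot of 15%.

K_p = 11.8

From %OS = 100·exp(−πζ/√(1−ζ²)) = 15%, ζ = −ln(0.15)/√(π²+ln²(0.15)) = 0.5169.
Characteristic equation s² + 9.9s + 7.8K_p = 0 gives ζ = 9.9/(2√(7.8K_p)).
Setting ζ = 0.5169: √(7.8K_p) = 9.9/(2·0.5169) = 9.576, so K_p = 91.69/7.8 = 11.8.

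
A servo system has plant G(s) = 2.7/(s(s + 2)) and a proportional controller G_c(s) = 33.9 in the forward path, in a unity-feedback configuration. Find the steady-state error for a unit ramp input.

0.0219

The loop has one pole at the origin (type 1). Velocity error constant K_v = lim_{s→0} s·G_c(s)G(s) = 33.9·2.7/2 = 45.77.
Steady-state error to a unit ramp: e_ss = 1/K_v = 0.0219.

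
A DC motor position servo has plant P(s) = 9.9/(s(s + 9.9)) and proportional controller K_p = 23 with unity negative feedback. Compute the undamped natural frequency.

ω_n = 15.1 rad/s

The closed-loop denominator is s(s+9.9) + 23·9.9 = s² + 9.9s + 227.7.
So ω_n² = 227.7 ⇒ ω_n = 15.09 rad/s, and ζ = 9.9/(2ω_n) = 0.328.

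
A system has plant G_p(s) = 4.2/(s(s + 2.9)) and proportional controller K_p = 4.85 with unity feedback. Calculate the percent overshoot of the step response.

34.4%

Closed-loop characteristic equation: s² + 2.9s + 20.37 = 0, so ω_n = 4.513 rad/s and ζ = 2.9/(2·4.513) = 0.3213.
%OS = 100·exp(−πζ/√(1−ζ²)) = 100·exp(−π·0.3213/√0.8968) = 34.4%.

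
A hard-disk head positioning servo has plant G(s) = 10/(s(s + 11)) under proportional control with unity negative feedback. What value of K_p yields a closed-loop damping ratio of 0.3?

K_p = 33.6

Closed-loop characteristic equation: s² + 11s + K_p·10 = 0.
So ω_n = √(10K_p) and 2ζω_n = 11, giving ζ = 11/(2√(10K_p)).
Setting ζ = 0.3: √(10K_p) = 11/(2·0.3) = 18.33, so K_p = 336.1/10 = 33.6.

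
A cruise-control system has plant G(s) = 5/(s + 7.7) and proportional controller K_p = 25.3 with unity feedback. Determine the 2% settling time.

Closed-loop transfer function: T(s) = K_p·G(s)/(1 + K_p·G(s)) = 126.5/(s + 7.7 + 126.5) = 126.5/(s + 134.2).
Time constant τ = 1/134.2 = 0.007452 s, so the 2% settling time is about 4τ = 0.0298 s.

T_s ≈ 0.0298 s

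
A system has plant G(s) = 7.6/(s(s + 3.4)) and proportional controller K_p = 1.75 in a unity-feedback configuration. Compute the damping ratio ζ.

With unity feedback the closed-loop characteristic equation is s² + 3.4s + 1.75·7.6 = s² + 3.4s + 13.3 = 0.
So ω_n² = 13.3 ⇒ ω_n = 3.647 rad/s, and ζ = 3.4/(2ω_n) = 0.466.

ζ = 0.466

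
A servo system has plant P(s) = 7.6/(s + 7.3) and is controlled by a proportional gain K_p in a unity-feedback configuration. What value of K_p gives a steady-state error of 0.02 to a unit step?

K_p = 47.1

For a type-0 loop with proportional control, e_ss = 1/(1 + K_p·P(0)).
P(0) = 1.041. Require 1/(1 + K_p·1.041) = 0.02, so 1 + 1.041·K_p = 50.
K_p = (50 − 1)/1.041 = 47.1.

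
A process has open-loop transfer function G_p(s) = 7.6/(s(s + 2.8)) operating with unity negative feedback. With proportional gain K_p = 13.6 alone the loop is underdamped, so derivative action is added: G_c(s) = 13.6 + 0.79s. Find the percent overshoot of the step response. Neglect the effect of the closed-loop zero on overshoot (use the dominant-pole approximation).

22.1%

Forward path: (13.6 + 0.79s)·7.6/(s(s+2.8)). The closed-loop characteristic equation is s² + (2.8 + 7.6·0.79)s + 7.6·13.6 = 0.
That is s² + 8.804s + 103.4 = 0, so ω_n = 10.17 rad/s and ζ = 8.804/(2·10.17) = 0.433.
%OS = 100·exp(−πζ/√(1−ζ²)) = 22.1%.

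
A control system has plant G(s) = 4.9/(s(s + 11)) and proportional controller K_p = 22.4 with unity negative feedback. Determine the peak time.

T_p = 0.352 s

From 1 + K_pG(s) = 0: s² + 11s + 109.8 = 0 ⇒ ω_n = 10.48, ζ = 0.525.
Damped frequency ω_d = ω_n√(1−ζ²) = 8.917 rad/s, so peak time T_p = π/ω_d = 0.352 s.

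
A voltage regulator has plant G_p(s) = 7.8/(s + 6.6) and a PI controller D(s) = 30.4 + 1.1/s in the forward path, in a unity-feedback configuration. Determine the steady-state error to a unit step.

0

The open loop D(s)G_p(s) has a pole at the origin (type 1), so the static position error constant is infinite and e_ss = 1/(1+∞) = 0.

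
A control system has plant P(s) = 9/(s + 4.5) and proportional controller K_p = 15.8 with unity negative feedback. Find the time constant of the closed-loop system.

τ = 0.00682 s

Closed-loop transfer function: T(s) = K_p·P(s)/(1 + K_p·P(s)) = 142.2/(s + 4.5 + 142.2) = 142.2/(s + 146.7).
Time constant τ = 1/146.7 = 0.00682 s.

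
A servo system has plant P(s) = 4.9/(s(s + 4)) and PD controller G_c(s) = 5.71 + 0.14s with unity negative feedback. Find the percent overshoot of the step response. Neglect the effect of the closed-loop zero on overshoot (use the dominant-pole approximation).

Forward path: (5.71 + 0.14s)·4.9/(s(s+4)). The closed-loop characteristic equation is s² + (4 + 4.9·0.14)s + 4.9·5.71 = 0.
That is s² + 4.686s + 27.98 = 0, so ω_n = 5.29 rad/s and ζ = 4.686/(2·5.29) = 0.443.
%OS = 100·exp(−πζ/√(1−ζ²)) = 21.2%.

21.2%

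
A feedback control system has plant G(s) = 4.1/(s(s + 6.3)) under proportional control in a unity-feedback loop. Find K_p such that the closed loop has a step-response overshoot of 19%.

From %OS = 100·exp(−πζ/√(1−ζ²)) = 19%, ζ = −ln(0.19)/√(π²+ln²(0.19)) = 0.4673.
Characteristic equation s² + 6.3s + 4.1K_p = 0 gives ζ = 6.3/(2√(4.1K_p)).
Setting ζ = 0.4673: √(4.1K_p) = 6.3/(2·0.4673) = 6.74, so K_p = 45.43/4.1 = 11.1.

K_p = 11.1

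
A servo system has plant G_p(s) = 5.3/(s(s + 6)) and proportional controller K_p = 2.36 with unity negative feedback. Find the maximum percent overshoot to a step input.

0.653%

From 1 + K_pG_p(s) = 0: s² + 6s + 12.51 = 0 ⇒ ω_n = 3.537, ζ = 0.8483.
%OS = 100·exp(−πζ/√(1−ζ²)) = 100·exp(−π·0.8483/√0.2805) = 0.653%.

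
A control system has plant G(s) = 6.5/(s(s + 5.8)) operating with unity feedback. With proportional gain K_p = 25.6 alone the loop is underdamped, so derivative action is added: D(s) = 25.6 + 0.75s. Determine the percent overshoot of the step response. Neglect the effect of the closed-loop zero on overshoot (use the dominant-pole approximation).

Forward path: (25.6 + 0.75s)·6.5/(s(s+5.8)). The closed-loop characteristic equation is s² + (5.8 + 6.5·0.75)s + 6.5·25.6 = 0.
That is s² + 10.68s + 166.4 = 0, so ω_n = 12.9 rad/s and ζ = 10.68/(2·12.9) = 0.4138.
%OS = 100·exp(−πζ/√(1−ζ²)) = 24%.

24%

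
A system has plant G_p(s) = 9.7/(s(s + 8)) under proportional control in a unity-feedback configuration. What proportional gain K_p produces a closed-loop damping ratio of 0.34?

K_p = 14.3

Closed-loop characteristic equation: s² + 8s + K_p·9.7 = 0.
So ω_n = √(9.7K_p) and 2ζω_n = 8, giving ζ = 8/(2√(9.7K_p)).
Setting ζ = 0.34: √(9.7K_p) = 8/(2·0.34) = 11.76, so K_p = 138.4/9.7 = 14.3.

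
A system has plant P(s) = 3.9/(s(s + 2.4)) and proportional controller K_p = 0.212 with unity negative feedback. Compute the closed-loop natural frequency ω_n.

ω_n = 0.909 rad/s

The closed-loop denominator is s(s+2.4) + 0.212·3.9 = s² + 2.4s + 0.8268.
Matching s² + 2ζω_n s + ω_n²: ω_n = √0.8268 = 0.9093 rad/s and 2ζω_n = 2.4, so ζ = 2.4/(2·0.9093) = 1.32.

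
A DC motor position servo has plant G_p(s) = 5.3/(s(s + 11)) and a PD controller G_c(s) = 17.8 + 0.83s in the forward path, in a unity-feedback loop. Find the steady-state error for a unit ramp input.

0.117

The loop has one pole at the origin (type 1). Velocity error constant K_v = lim_{s→0} s·G_c(s)G_p(s) = 17.8·5.3/11 = 8.576.
Steady-state error to a unit ramp: e_ss = 1/K_v = 0.117.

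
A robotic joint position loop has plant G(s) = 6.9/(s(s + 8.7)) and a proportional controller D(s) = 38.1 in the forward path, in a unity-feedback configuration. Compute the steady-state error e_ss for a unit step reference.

The open loop D(s)G(s) has a pole at the origin (type 1), so the static position error constant is infinite and e_ss = 1/(1+∞) = 0.

0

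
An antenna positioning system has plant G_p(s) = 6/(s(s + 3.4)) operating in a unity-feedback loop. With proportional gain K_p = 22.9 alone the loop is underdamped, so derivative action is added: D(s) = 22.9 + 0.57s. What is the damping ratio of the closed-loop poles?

ζ = 0.291

Forward path: (22.9 + 0.57s)·6/(s(s+3.4)). The closed-loop characteristic equation is s² + (3.4 + 6·0.57)s + 6·22.9 = 0.
That is s² + 6.82s + 137.4 = 0, so ω_n = 11.72 rad/s and ζ = 6.82/(2·11.72) = 0.2909.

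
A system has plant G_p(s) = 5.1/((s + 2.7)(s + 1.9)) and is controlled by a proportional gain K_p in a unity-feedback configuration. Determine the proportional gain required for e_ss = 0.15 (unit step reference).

K_p = 5.7

The loop is type 0, so e_ss(step) = 1/(1 + K_pos) with K_pos = K_p·G_p(0).
G_p(0) = 0.9942. Require 1/(1 + K_p·0.9942) = 0.15, so 1 + 0.9942·K_p = 6.667.
K_p = (6.667 − 1)/0.9942 = 5.7.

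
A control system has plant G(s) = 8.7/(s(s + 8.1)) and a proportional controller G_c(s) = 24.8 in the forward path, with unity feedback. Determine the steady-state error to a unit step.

The open loop G_c(s)G(s) has a pole at the origin (type 1), so the static position error constant is infinite and e_ss = 1/(1+∞) = 0.

0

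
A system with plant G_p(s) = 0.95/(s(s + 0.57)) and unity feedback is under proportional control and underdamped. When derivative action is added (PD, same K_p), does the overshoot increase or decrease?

decrease

The derivative term adds K·K_d to the s-coefficient of the characteristic equation, raising 2ζω_n while ω_n is unchanged; ζ increases, so overshoot decreases.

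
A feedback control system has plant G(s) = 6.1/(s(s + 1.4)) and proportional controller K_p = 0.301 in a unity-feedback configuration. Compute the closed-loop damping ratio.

1 + K_p·G(s) = 0 gives s² + 1.4s + 1.836 = 0.
Matching s² + 2ζω_n s + ω_n²: ω_n = √1.836 = 1.355 rad/s and 2ζω_n = 1.4, so ζ = 1.4/(2·1.355) = 0.517.

ζ = 0.517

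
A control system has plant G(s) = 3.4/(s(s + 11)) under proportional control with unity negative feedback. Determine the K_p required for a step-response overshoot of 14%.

From %OS = 100·exp(−πζ/√(1−ζ²)) = 14%, ζ = −ln(0.14)/√(π²+ln²(0.14)) = 0.5305.
Characteristic equation s² + 11s + 3.4K_p = 0 gives ζ = 11/(2√(3.4K_p)).
Setting ζ = 0.5305: √(3.4K_p) = 11/(2·0.5305) = 10.37, so K_p = 107.5/3.4 = 31.6.

K_p = 31.6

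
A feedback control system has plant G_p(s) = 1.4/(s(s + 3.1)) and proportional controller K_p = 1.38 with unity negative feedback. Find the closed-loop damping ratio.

ζ = 1.12

1 + K_p·G_p(s) = 0 gives s² + 3.1s + 1.932 = 0.
Matching s² + 2ζω_n s + ω_n²: ω_n = √1.932 = 1.39 rad/s and 2ζω_n = 3.1, so ζ = 3.1/(2·1.39) = 1.12.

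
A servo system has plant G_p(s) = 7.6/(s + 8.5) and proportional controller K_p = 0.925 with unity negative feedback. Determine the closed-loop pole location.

Closed-loop transfer function: T(s) = K_p·G_p(s)/(1 + K_p·G_p(s)) = 7.03/(s + 8.5 + 7.03) = 7.03/(s + 15.53).
The closed-loop pole is at s = −15.53.

s = -15.53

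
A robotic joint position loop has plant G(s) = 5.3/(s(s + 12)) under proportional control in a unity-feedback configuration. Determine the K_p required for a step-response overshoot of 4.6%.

K_p = 13.9

From %OS = 100·exp(−πζ/√(1−ζ²)) = 4.6%, ζ = −ln(0.046)/√(π²+ln²(0.046)) = 0.7.
Characteristic equation s² + 12s + 5.3K_p = 0 gives ζ = 12/(2√(5.3K_p)).
Setting ζ = 0.7: √(5.3K_p) = 12/(2·0.7) = 8.572, so K_p = 73.48/5.3 = 13.9.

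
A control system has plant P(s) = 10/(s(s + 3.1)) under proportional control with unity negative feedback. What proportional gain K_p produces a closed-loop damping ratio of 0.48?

K_p = 1.04

Closed-loop characteristic equation: s² + 3.1s + K_p·10 = 0.
So ω_n = √(10K_p) and 2ζω_n = 3.1, giving ζ = 3.1/(2√(10K_p)).
Setting ζ = 0.48: √(10K_p) = 3.1/(2·0.48) = 3.229, so K_p = 10.43/10 = 1.04.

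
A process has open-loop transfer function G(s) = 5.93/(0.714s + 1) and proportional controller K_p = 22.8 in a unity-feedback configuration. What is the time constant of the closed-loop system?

Closed loop: T(s) = K_p·G/(1+K_p·G) = 135.2/(0.714s + 1 + 135.2), with pole at s = −(1 + 135.2)/0.714 = −190.8.
Closed-loop time constant τ = 1/190.8 = 0.00524 s.

τ = 0.00524 s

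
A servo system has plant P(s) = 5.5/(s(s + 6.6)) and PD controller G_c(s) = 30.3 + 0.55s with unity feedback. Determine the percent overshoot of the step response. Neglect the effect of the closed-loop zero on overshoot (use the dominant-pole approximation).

28.3%

Forward path: (30.3 + 0.55s)·5.5/(s(s+6.6)). The closed-loop characteristic equation is s² + (6.6 + 5.5·0.55)s + 5.5·30.3 = 0.
That is s² + 9.625s + 166.7 = 0, so ω_n = 12.91 rad/s and ζ = 9.625/(2·12.91) = 0.3728.
%OS = 100·exp(−πζ/√(1−ζ²)) = 28.3%.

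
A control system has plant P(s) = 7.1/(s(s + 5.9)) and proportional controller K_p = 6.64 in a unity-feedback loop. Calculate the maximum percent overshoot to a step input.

22.4%

From 1 + K_pP(s) = 0: s² + 5.9s + 47.14 = 0 ⇒ ω_n = 6.866, ζ = 0.4296.
%OS = 100·exp(−πζ/√(1−ζ²)) = 100·exp(−π·0.4296/√0.8154) = 22.4%.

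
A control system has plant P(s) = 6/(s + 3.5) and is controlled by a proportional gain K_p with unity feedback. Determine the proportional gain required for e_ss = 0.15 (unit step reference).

K_p = 3.31

The loop is type 0, so e_ss(step) = 1/(1 + K_pos) with K_pos = K_p·P(0).
P(0) = 1.714. Require 1/(1 + K_p·1.714) = 0.15, so 1 + 1.714·K_p = 6.667.
K_p = (6.667 − 1)/1.714 = 3.31.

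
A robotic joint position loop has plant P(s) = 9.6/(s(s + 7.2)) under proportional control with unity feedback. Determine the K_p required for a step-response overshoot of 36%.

K_p = 14.1

From %OS = 100·exp(−πζ/√(1−ζ²)) = 36%, ζ = −ln(0.36)/√(π²+ln²(0.36)) = 0.3093.
Characteristic equation s² + 7.2s + 9.6K_p = 0 gives ζ = 7.2/(2√(9.6K_p)).
Setting ζ = 0.3093: √(9.6K_p) = 7.2/(2·0.3093) = 11.64, so K_p = 135.5/9.6 = 14.1.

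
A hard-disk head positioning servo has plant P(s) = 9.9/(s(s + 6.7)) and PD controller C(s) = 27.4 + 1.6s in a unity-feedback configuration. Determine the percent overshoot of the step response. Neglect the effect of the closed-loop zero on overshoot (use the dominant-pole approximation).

5.24%

Forward path: (27.4 + 1.6s)·9.9/(s(s+6.7)). The closed-loop characteristic equation is s² + (6.7 + 9.9·1.6)s + 9.9·27.4 = 0.
That is s² + 22.54s + 271.3 = 0, so ω_n = 16.47 rad/s and ζ = 22.54/(2·16.47) = 0.6843.
%OS = 100·exp(−πζ/√(1−ζ²)) = 5.24%.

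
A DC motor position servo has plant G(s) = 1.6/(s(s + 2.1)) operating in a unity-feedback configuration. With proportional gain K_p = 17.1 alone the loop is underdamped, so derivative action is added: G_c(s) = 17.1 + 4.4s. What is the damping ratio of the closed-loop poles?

ζ = 0.874

Forward path: (17.1 + 4.4s)·1.6/(s(s+2.1)). The closed-loop characteristic equation is s² + (2.1 + 1.6·4.4)s + 1.6·17.1 = 0.
That is s² + 9.14s + 27.36 = 0, so ω_n = 5.231 rad/s and ζ = 9.14/(2·5.231) = 0.8737.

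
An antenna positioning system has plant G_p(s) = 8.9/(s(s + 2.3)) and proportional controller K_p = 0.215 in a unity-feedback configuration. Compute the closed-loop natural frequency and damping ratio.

With unity feedback the closed-loop characteristic equation is s² + 2.3s + 0.215·8.9 = s² + 2.3s + 1.913 = 0.
So ω_n² = 1.913 ⇒ ω_n = 1.383 rad/s, and ζ = 2.3/(2ω_n) = 0.831.

ω_n = 1.38 rad/s, ζ = 0.831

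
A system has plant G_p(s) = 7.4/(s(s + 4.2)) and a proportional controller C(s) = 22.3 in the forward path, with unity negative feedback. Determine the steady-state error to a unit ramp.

0.0255

The loop has one pole at the origin (type 1). Velocity error constant K_v = lim_{s→0} s·C(s)G_p(s) = 22.3·7.4/4.2 = 39.29.
Steady-state error to a unit ramp: e_ss = 1/K_v = 0.0255.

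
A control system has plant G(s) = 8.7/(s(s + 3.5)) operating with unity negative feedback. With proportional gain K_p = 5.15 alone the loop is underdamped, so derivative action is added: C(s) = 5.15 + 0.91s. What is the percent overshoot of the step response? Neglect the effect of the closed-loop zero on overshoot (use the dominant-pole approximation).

0.591%

Forward path: (5.15 + 0.91s)·8.7/(s(s+3.5)). The closed-loop characteristic equation is s² + (3.5 + 8.7·0.91)s + 8.7·5.15 = 0.
That is s² + 11.42s + 44.8 = 0, so ω_n = 6.694 rad/s and ζ = 11.42/(2·6.694) = 0.8528.
%OS = 100·exp(−πζ/√(1−ζ²)) = 0.591%.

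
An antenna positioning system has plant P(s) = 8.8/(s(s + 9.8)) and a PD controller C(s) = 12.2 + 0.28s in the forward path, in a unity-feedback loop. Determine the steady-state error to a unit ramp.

0.0913

The loop has one pole at the origin (type 1). Velocity error constant K_v = lim_{s→0} s·C(s)P(s) = 12.2·8.8/9.8 = 10.96.
Steady-state error to a unit ramp: e_ss = 1/K_v = 0.0913.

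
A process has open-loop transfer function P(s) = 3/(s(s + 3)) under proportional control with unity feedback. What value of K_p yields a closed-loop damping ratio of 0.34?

K_p = 6.49

Closed-loop characteristic equation: s² + 3s + K_p·3 = 0.
So ω_n = √(3K_p) and 2ζω_n = 3, giving ζ = 3/(2√(3K_p)).
Setting ζ = 0.34: √(3K_p) = 3/(2·0.34) = 4.412, so K_p = 19.46/3 = 6.49.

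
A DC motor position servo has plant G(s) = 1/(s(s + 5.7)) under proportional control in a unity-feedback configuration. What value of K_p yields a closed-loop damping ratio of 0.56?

K_p = 25.9

Closed-loop characteristic equation: s² + 5.7s + K_p·1 = 0.
So ω_n = √(1K_p) and 2ζω_n = 5.7, giving ζ = 5.7/(2√(1K_p)).
Setting ζ = 0.56: √(1K_p) = 5.7/(2·0.56) = 5.089, so K_p = 25.9/1 = 25.9.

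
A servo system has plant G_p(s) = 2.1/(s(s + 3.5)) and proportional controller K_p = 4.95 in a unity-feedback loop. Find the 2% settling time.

The closed-loop denominator s² + 3.5s + 10.4 gives ω_n = √10.4 = 3.224 and ζ = 3.5/(2ω_n) = 0.5428.
2% settling time T_s ≈ 4/(ζω_n) = 4/1.75 = 2.29 s.

T_s ≈ 2.29 s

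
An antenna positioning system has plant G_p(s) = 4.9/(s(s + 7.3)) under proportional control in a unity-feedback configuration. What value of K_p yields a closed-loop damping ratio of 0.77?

K_p = 4.59

Closed-loop characteristic equation: s² + 7.3s + K_p·4.9 = 0.
So ω_n = √(4.9K_p) and 2ζω_n = 7.3, giving ζ = 7.3/(2√(4.9K_p)).
Setting ζ = 0.77: √(4.9K_p) = 7.3/(2·0.77) = 4.74, so K_p = 22.47/4.9 = 4.59.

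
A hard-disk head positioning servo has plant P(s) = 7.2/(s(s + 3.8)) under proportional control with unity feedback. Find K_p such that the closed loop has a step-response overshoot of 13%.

K_p = 1.69

From %OS = 100·exp(−πζ/√(1−ζ²)) = 13%, ζ = −ln(0.13)/√(π²+ln²(0.13)) = 0.5446.
Characteristic equation s² + 3.8s + 7.2K_p = 0 gives ζ = 3.8/(2√(7.2K_p)).
Setting ζ = 0.5446: √(7.2K_p) = 3.8/(2·0.5446) = 3.488, so K_p = 12.17/7.2 = 1.69.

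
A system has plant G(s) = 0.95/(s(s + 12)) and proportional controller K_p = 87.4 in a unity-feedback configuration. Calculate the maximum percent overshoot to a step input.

Closed-loop characteristic equation: s² + 12s + 83.03 = 0, so ω_n = 9.112 rad/s and ζ = 12/(2·9.112) = 0.6585.
%OS = 100·exp(−πζ/√(1−ζ²)) = 100·exp(−π·0.6585/√0.5664) = 6.4%.

6.4%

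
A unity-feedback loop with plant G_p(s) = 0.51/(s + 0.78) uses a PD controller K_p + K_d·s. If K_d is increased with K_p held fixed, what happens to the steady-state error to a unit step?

unchanged

At s = 0 the derivative term contributes nothing: C(0) = K_p regardless of K_d, so K_pos = K_p·G_p(0) and e_ss are unchanged.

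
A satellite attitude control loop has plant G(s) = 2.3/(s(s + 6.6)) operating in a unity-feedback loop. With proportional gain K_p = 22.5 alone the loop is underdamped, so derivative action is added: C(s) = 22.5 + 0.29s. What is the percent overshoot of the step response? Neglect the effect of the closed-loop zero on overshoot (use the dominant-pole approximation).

15.9%

Forward path: (22.5 + 0.29s)·2.3/(s(s+6.6)). The closed-loop characteristic equation is s² + (6.6 + 2.3·0.29)s + 2.3·22.5 = 0.
That is s² + 7.267s + 51.75 = 0, so ω_n = 7.194 rad/s and ζ = 7.267/(2·7.194) = 0.5051.
%OS = 100·exp(−πζ/√(1−ζ²)) = 15.9%.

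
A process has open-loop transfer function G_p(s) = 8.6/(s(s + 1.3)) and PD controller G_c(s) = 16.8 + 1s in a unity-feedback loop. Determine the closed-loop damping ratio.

ζ = 0.412

Forward path: (16.8 + 1s)·8.6/(s(s+1.3)). The closed-loop characteristic equation is s² + (1.3 + 8.6·1)s + 8.6·16.8 = 0.
That is s² + 9.9s + 144.5 = 0, so ω_n = 12.02 rad/s and ζ = 9.9/(2·12.02) = 0.4118.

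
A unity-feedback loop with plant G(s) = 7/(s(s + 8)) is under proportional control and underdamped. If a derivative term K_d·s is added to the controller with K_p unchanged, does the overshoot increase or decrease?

The derivative term adds K·K_d to the s-coefficient of the characteristic equation, raising 2ζω_n while ω_n is unchanged; ζ increases, so overshoot decreases.

decrease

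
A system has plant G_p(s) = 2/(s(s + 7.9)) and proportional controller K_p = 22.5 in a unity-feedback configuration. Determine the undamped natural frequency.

With unity feedback the closed-loop characteristic equation is s² + 7.9s + 22.5·2 = s² + 7.9s + 45 = 0.
Matching s² + 2ζω_n s + ω_n²: ω_n = √45 = 6.708 rad/s and 2ζω_n = 7.9, so ζ = 7.9/(2·6.708) = 0.589.

ω_n = 6.71 rad/s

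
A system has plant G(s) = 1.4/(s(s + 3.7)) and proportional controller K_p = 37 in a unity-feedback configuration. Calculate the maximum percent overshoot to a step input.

43.4%

From 1 + K_pG(s) = 0: s² + 3.7s + 51.8 = 0 ⇒ ω_n = 7.197, ζ = 0.257.
%OS = 100·exp(−πζ/√(1−ζ²)) = 100·exp(−π·0.257/√0.9339) = 43.4%.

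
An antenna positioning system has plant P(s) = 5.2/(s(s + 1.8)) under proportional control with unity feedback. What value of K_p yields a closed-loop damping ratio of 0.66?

Closed-loop characteristic equation: s² + 1.8s + K_p·5.2 = 0.
So ω_n = √(5.2K_p) and 2ζω_n = 1.8, giving ζ = 1.8/(2√(5.2K_p)).
Setting ζ = 0.66: √(5.2K_p) = 1.8/(2·0.66) = 1.364, so K_p = 1.86/5.2 = 0.358.

K_p = 0.358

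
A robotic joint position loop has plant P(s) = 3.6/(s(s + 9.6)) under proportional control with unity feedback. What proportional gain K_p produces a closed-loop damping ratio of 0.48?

K_p = 27.8

Closed-loop characteristic equation: s² + 9.6s + K_p·3.6 = 0.
So ω_n = √(3.6K_p) and 2ζω_n = 9.6, giving ζ = 9.6/(2√(3.6K_p)).
Setting ζ = 0.48: √(3.6K_p) = 9.6/(2·0.48) = 10, so K_p = 100/3.6 = 27.8.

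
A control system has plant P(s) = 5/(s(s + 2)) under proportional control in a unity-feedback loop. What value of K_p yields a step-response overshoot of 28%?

K_p = 1.42

From %OS = 100·exp(−πζ/√(1−ζ²)) = 28%, ζ = −ln(0.28)/√(π²+ln²(0.28)) = 0.3755.
Characteristic equation s² + 2s + 5K_p = 0 gives ζ = 2/(2√(5K_p)).
Setting ζ = 0.3755: √(5K_p) = 2/(2·0.3755) = 2.663, so K_p = 7.091/5 = 1.42.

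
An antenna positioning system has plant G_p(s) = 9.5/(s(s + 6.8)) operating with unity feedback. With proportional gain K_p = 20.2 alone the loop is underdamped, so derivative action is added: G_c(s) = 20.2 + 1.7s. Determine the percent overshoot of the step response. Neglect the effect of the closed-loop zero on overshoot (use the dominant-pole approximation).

0.961%

Forward path: (20.2 + 1.7s)·9.5/(s(s+6.8)). The closed-loop characteristic equation is s² + (6.8 + 9.5·1.7)s + 9.5·20.2 = 0.
That is s² + 22.95s + 191.9 = 0, so ω_n = 13.85 rad/s and ζ = 22.95/(2·13.85) = 0.8284.
%OS = 100·exp(−πζ/√(1−ζ²)) = 0.961%.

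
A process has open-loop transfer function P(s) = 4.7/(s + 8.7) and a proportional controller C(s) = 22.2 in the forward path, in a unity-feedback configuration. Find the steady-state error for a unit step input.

The loop is type 0. Static position error constant K_pos = C(0)·P(0) = 22.2·0.5402 = 11.99.
Steady-state error to a unit step: e_ss = 1/(1+K_pos) = 1/12.99 = 0.077.

0.077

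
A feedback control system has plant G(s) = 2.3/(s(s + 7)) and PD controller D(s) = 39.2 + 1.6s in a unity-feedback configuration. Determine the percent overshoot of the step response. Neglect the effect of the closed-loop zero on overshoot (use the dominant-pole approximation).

Forward path: (39.2 + 1.6s)·2.3/(s(s+7)). The closed-loop characteristic equation is s² + (7 + 2.3·1.6)s + 2.3·39.2 = 0.
That is s² + 10.68s + 90.16 = 0, so ω_n = 9.495 rad/s and ζ = 10.68/(2·9.495) = 0.5624.
%OS = 100·exp(−πζ/√(1−ζ²)) = 11.8%.

11.8%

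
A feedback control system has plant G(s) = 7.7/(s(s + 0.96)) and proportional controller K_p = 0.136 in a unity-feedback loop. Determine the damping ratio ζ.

ζ = 0.469

1 + K_p·G(s) = 0 gives s² + 0.96s + 1.047 = 0.
Matching s² + 2ζω_n s + ω_n²: ω_n = √1.047 = 1.023 rad/s and 2ζω_n = 0.96, so ζ = 0.96/(2·1.023) = 0.469.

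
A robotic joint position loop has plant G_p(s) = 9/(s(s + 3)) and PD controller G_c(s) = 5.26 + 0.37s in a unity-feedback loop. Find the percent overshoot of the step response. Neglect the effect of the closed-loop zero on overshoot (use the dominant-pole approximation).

19.6%

Forward path: (5.26 + 0.37s)·9/(s(s+3)). The closed-loop characteristic equation is s² + (3 + 9·0.37)s + 9·5.26 = 0.
That is s² + 6.33s + 47.34 = 0, so ω_n = 6.88 rad/s and ζ = 6.33/(2·6.88) = 0.46.
%OS = 100·exp(−πζ/√(1−ζ²)) = 19.6%.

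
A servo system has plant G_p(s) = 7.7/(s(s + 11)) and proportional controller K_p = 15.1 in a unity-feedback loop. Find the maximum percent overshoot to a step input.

15.5%

The closed-loop denominator s² + 11s + 116.3 gives ω_n = √116.3 = 10.78 and ζ = 11/(2ω_n) = 0.5101.
%OS = 100·exp(−πζ/√(1−ζ²)) = 100·exp(−π·0.5101/√0.7398) = 15.5%.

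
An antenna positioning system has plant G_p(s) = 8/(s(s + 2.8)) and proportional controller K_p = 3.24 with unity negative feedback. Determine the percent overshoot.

Closed-loop characteristic equation: s² + 2.8s + 25.92 = 0, so ω_n = 5.091 rad/s and ζ = 2.8/(2·5.091) = 0.275.
%OS = 100·exp(−πζ/√(1−ζ²)) = 100·exp(−π·0.275/√0.9244) = 40.7%.

40.7%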